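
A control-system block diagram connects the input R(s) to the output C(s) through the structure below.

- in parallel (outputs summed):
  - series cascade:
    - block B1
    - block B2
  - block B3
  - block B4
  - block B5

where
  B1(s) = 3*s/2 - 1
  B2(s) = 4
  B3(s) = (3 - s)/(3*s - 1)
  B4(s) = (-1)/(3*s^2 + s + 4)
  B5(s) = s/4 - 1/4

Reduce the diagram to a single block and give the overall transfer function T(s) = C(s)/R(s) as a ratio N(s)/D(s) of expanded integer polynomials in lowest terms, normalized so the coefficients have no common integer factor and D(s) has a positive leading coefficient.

1. multiply B1, B2 (series); result 6*s - 4
2. parallel reduction of (B1*B2), B3, B4, B5, giving the overall T(s)

Answer: (225*s^4 - 165*s^3 + 307*s^2 - 303*s + 120)/(36*s^3 + 44*s - 16)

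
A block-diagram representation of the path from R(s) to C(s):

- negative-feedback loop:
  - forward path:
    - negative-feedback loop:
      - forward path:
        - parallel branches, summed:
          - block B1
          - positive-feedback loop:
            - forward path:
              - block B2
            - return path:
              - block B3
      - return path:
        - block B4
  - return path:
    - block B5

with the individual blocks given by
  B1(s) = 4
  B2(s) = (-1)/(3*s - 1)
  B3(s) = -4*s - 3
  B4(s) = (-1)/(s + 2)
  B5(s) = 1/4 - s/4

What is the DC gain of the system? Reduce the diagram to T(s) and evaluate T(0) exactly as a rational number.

(1) close the feedback loop around B2, B3 gives 1/(s + 4)
(2) parallel reduction of B1, [B2/(1-B2*B3)] gives (4*s + 17)/(s + 4)
(3) collapse the loop ((B1+[B2/(1-B2*B3)]) forward, B4 return) gives (4*s^2 + 25*s + 34)/(s^2 + 2*s - 9)
(4) reduce the feedback loop with forward [(B1+[B2/(1-B2*B3)])/(1+(B1+[B2/(1-B2*B3)])*B4)] and return B5 gives (-16*s^2 - 100*s - 136)/(4*s^3 + 17*s^2 + s + 2)
That last expression is T(s); at s = 0 only the constant terms survive, so T(0) = -136/2 = -68.

Hence the answer: -68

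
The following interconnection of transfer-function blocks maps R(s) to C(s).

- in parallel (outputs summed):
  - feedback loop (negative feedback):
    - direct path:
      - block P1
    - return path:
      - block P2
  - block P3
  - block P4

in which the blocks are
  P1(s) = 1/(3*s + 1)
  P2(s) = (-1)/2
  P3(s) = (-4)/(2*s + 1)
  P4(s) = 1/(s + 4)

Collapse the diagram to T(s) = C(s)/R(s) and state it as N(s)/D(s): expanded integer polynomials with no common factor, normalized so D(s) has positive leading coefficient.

Reducing step by step:

Step 1 - collapse the loop (P1 forward, P2 return); result 2/(6*s + 1)
Step 2 - add [P1/(1+P1*P2)], P3, P4 (parallel): this yields T(s), and no further normalization is needed

Answer: (-8*s^2 - 74*s - 7)/(12*s^3 + 56*s^2 + 33*s + 4)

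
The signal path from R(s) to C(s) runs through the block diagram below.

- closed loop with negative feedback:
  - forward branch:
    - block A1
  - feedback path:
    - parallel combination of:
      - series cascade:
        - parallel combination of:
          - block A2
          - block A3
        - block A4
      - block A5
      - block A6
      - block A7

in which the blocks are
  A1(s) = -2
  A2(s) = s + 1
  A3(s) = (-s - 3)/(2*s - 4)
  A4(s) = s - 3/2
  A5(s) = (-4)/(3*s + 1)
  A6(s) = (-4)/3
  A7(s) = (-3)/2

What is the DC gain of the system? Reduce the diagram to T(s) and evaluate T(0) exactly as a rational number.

1. reduce the parallel group A2, A3, giving (2*s^2 - 3*s - 7)/(2*s - 4)
2. cascade (A2+A3), A4, giving (4*s^3 - 12*s^2 - 5*s + 21)/(4*s - 8)
3. combine ((A2+A3)*A4), A5, A6, A7 in parallel, giving (36*s^4 - 96*s^3 - 183*s^2 + 296*s + 227)/(36*s^2 - 60*s - 24)
4. reduce the feedback loop with forward A1 and return (((A2+A3)*A4)+A5+A6+A7), giving (36*s^2 - 60*s - 24)/(36*s^4 - 96*s^3 - 201*s^2 + 326*s + 239)
Step 4 gives the overall T(s). Then T(0) = -24/239.

Answer: -24/239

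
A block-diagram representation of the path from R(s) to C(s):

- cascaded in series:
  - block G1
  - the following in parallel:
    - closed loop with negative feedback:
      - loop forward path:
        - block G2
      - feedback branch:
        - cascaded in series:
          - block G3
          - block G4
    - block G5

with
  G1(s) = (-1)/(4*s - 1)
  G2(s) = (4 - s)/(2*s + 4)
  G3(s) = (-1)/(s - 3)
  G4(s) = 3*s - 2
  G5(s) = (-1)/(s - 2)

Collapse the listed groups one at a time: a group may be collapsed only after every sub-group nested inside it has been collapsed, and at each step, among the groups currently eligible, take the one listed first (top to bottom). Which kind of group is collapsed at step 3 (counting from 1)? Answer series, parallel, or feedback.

The answer is parallel.

Reasoning:
(1) cascade G3, G4
(2) close the feedback loop around G2, (G3*G4)
(3) sum the parallel branches [G2/(1+G2*(G3*G4))], G5
(4) multiply G1, ([G2/(1+G2*(G3*G4))]+G5) (series)
At step 3 the group reduced is parallel.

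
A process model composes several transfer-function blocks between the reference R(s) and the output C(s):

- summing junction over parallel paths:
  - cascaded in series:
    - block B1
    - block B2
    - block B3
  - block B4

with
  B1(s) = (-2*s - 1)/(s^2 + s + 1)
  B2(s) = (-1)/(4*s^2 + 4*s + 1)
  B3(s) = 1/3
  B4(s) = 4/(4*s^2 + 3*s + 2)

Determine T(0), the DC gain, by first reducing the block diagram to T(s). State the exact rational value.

The answer is 7/3.

Reasoning:
Step 1: combine B1, B2, B3 in series -> 1/(6*s^3 + 9*s^2 + 9*s + 3)
Step 2: combine (B1*B2*B3), B4 in parallel -> (24*s^3 + 40*s^2 + 39*s + 14)/(24*s^5 + 54*s^4 + 75*s^3 + 57*s^2 + 27*s + 6)
Evaluating the step-2 result (the overall T(s)) at s = 0 gives T(0) = 14/6 = 7/3.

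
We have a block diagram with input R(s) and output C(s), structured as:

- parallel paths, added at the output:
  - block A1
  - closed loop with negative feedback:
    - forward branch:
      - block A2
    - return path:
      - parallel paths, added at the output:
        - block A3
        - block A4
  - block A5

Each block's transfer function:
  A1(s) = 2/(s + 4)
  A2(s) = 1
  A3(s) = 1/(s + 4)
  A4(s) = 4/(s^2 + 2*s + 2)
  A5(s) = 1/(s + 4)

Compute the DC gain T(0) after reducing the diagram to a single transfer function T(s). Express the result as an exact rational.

First reduce the diagram to T(s).

1. sum the parallel branches A3, A4; result (s^2 + 6*s + 18)/(s^3 + 6*s^2 + 10*s + 8)
2. feedback reduction of A2, (A3+A4); result (s^3 + 6*s^2 + 10*s + 8)/(s^3 + 7*s^2 + 16*s + 26)
3. combine A1, [A2/(1+A2*(A3+A4))], A5 in parallel; result (s^4 + 13*s^3 + 55*s^2 + 96*s + 110)/(s^4 + 11*s^3 + 44*s^2 + 90*s + 104)
That last expression is T(s); at s = 0 only the constant terms survive, so T(0) = 110/104 = 55/52.

Answer: 55/52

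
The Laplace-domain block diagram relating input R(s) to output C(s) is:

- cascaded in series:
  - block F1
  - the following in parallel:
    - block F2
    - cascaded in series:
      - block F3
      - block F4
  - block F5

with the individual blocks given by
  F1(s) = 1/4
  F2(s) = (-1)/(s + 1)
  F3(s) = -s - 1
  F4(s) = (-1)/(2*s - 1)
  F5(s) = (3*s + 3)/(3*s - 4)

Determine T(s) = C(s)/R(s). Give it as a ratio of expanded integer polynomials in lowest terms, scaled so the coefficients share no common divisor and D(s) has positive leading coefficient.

Answer: (3*s^2 + 6)/(24*s^2 - 44*s + 16)

Working:
Step 1. multiply F3, F4 (series) gives (s + 1)/(2*s - 1)
Step 2. sum the parallel branches F2, (F3*F4) gives (s^2 + 2)/(2*s^2 + s - 1)
Step 3. series reduction of F1, (F2+(F3*F4)), F5, giving the overall T(s)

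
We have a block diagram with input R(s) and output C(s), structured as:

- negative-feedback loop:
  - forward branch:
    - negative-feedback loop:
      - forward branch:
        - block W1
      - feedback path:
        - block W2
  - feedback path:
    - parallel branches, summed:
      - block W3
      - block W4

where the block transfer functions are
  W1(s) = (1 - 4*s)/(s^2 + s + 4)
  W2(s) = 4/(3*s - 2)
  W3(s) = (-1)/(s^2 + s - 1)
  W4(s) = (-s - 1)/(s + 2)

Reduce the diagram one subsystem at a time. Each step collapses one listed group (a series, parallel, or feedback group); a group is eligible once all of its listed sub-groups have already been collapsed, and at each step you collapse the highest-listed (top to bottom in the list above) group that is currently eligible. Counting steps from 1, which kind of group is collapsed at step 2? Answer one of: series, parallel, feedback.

Answer: parallel

Working:
Step 1. reduce the feedback loop with forward W1 and return W2
Step 2. sum the parallel branches W3, W4
Step 3. apply the feedback formula to [W1/(1+W1*W2)], (W3+W4)
Step 2 collapses a parallel group.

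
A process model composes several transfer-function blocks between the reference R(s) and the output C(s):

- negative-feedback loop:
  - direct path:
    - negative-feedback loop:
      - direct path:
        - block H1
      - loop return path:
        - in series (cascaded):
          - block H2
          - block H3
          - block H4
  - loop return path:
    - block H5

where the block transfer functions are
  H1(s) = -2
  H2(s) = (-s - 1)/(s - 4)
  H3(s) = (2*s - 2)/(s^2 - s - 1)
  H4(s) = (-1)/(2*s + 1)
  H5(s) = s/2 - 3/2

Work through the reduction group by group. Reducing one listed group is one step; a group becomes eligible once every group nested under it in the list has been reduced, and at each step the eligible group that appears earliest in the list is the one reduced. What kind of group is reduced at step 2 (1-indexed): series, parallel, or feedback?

Answer: feedback

Working:
[1] reduce the series chain H2, H3, H4
[2] feedback reduction of H1, (H2*H3*H4)
[3] close the feedback loop around [H1/(1+H1*(H2*H3*H4))], H5
Step 2: feedback.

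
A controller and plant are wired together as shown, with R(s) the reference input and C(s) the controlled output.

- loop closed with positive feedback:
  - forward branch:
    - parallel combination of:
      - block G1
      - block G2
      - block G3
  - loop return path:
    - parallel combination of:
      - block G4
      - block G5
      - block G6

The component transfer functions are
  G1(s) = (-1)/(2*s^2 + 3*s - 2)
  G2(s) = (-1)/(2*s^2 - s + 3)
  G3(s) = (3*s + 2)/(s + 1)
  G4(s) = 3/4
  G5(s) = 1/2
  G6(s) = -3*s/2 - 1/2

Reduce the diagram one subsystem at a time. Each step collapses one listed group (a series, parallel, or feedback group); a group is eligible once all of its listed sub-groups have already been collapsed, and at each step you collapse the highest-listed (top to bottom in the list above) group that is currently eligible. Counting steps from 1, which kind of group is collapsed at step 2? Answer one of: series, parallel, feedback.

Step 1 - sum the parallel branches G1, G2, G3
Step 2 - reduce the parallel group G4, G5, G6
Step 3 - feedback reduction of (G1+G2+G3), (G4+G5+G6)
At step 2 the group reduced is parallel.

Hence the answer: parallel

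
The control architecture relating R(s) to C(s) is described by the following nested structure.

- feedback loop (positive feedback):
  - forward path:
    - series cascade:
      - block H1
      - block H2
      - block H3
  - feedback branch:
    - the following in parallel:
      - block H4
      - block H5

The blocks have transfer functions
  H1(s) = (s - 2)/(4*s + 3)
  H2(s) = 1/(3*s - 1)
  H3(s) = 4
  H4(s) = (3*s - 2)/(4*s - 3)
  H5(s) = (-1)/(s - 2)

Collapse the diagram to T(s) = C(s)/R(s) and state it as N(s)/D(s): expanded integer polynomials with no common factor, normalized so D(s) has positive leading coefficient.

1. cascade H1, H2, H3 gives (4*s - 8)/(12*s^2 + 5*s - 3)
2. reduce the parallel group H4, H5 gives (3*s^2 - 12*s + 7)/(4*s^2 - 11*s + 6)
3. reduce the feedback loop with forward (H1*H2*H3) and return (H4+H5), which is the overall transfer function T(s) = C(s)/R(s) in lowest terms

Therefore the answer is (16*s^2 - 44*s + 24)/(48*s^3 - 28*s^2 + 21*s - 19).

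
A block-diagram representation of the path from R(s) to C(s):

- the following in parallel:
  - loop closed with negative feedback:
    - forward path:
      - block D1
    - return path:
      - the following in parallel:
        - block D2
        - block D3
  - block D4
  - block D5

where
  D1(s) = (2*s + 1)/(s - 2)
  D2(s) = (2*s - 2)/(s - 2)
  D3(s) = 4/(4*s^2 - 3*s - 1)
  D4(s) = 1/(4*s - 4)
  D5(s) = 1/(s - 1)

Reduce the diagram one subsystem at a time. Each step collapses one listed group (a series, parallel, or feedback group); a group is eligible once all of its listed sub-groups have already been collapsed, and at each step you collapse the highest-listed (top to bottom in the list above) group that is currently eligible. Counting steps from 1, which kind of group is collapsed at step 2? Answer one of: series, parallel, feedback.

[1] sum the parallel branches D2, D3
[2] reduce the feedback loop with forward D1 and return (D2+D3)
[3] parallel reduction of [D1/(1+D1*(D2+D3))], D4, D5
Step 2: feedback.

Final answer: feedback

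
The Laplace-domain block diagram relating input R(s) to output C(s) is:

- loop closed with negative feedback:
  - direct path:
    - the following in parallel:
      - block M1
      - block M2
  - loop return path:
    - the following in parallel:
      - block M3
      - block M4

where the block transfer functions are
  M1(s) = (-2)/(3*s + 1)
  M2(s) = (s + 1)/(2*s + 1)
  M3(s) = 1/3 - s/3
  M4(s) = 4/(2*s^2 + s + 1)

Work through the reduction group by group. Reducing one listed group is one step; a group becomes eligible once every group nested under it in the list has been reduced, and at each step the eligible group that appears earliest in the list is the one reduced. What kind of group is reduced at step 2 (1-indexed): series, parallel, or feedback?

[1] add M1, M2 (parallel)
[2] reduce the parallel group M3, M4
[3] close the feedback loop around (M1+M2), (M3+M4)
The group at step 2 is a parallel group.

Therefore the answer is parallel.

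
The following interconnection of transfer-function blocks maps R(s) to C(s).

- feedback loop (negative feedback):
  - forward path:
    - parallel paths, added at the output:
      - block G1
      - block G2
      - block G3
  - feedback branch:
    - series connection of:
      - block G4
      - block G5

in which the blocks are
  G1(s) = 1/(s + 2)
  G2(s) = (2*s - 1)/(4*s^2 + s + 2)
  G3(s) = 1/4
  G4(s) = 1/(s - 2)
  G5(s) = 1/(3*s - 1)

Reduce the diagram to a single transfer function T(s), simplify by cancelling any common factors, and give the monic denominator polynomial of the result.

Reducing step by step:

[1] reduce the parallel group G1, G2, G3 gives (4*s^3 + 33*s^2 + 20*s + 4)/(16*s^3 + 36*s^2 + 16*s + 16)
[2] reduce the series chain G4, G5 gives 1/(3*s^2 - 7*s + 2)
[3] collapse the loop ((G1+G2+G3) forward, (G4*G5) return) gives (12*s^5 + 71*s^4 - 163*s^3 - 62*s^2 + 12*s + 8)/(48*s^5 - 4*s^4 - 168*s^3 + 41*s^2 - 60*s + 36)
Step 3 gives the fully reduced T(s), with no common factor left to cancel. The denominator's leading coefficient is 48, so divide each of its coefficients by 48 to get the monic form.

Answer: s^5 - s^4/12 - 7*s^3/2 + 41*s^2/48 - 5*s/4 + 3/4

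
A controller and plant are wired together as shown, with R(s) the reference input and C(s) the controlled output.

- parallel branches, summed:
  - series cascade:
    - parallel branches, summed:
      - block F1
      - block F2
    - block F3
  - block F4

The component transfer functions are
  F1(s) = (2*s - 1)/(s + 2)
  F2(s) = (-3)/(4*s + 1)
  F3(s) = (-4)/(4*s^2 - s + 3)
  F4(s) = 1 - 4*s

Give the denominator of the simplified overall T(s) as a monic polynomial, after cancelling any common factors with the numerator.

Reducing step by step:

1. reduce the parallel group F1, F2; result (8*s^2 - 5*s - 7)/(4*s^2 + 9*s + 2)
2. cascade (F1+F2), F3; result (-32*s^2 + 20*s + 28)/(16*s^4 + 32*s^3 + 11*s^2 + 25*s + 6)
3. sum the parallel branches ((F1+F2)*F3), F4; result (-64*s^5 - 112*s^4 - 12*s^3 - 121*s^2 + 21*s + 34)/(16*s^4 + 32*s^3 + 11*s^2 + 25*s + 6)
No further cancellation is possible in the step-3 result, so that is T(s). Its denominator becomes monic after dividing by the leading coefficient 16.

Answer: s^4 + 2*s^3 + 11*s^2/16 + 25*s/16 + 3/8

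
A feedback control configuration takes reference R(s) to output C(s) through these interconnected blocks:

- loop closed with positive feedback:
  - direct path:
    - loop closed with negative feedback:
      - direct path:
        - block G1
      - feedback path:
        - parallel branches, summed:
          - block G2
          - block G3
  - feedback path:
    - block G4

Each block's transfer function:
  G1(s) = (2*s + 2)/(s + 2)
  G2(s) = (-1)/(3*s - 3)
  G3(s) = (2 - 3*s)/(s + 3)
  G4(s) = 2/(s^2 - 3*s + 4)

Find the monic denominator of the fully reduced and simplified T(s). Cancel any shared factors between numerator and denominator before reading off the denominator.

Step 1 - parallel reduction of G2, G3, giving (-9*s^2 + 14*s - 9)/(3*s^2 + 6*s - 9)
Step 2 - close the feedback loop around G1, (G2+G3), giving (-6*s^3 - 18*s^2 + 6*s + 18)/(15*s^3 - 22*s^2 - 13*s + 36)
Step 3 - collapse the loop ([G1/(1+G1*(G2+G3))] forward, G4 return), giving (-6*s^5 + 36*s^3 - 72*s^2 - 30*s + 72)/(15*s^5 - 67*s^4 + 125*s^3 + 23*s^2 - 172*s + 108)
The result of step 3 is T(s) in lowest terms. Its denominator has leading coefficient 15; dividing the denominator through by 15 makes it monic.

Therefore the answer is s^5 - 67*s^4/15 + 25*s^3/3 + 23*s^2/15 - 172*s/15 + 36/5.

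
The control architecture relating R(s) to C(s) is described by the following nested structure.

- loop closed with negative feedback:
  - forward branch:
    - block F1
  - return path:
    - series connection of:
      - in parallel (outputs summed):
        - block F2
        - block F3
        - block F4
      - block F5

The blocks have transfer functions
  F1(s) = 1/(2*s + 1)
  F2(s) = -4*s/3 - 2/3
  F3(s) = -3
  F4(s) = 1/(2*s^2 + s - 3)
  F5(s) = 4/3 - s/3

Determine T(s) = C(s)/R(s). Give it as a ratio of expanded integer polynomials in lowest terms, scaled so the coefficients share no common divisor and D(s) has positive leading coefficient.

(1) parallel reduction of F2, F3, F4 gives (-8*s^3 - 26*s^2 + s + 36)/(6*s^2 + 3*s - 9)
(2) combine (F2+F3+F4), F5 in series gives (8*s^4 - 6*s^3 - 105*s^2 - 32*s + 144)/(18*s^2 + 9*s - 27)
(3) close the feedback loop around F1, ((F2+F3+F4)*F5); the result is T(s) itself (integer coefficients, no common factor, positive leading denominator coefficient)

Hence the answer: (18*s^2 + 9*s - 27)/(8*s^4 + 30*s^3 - 69*s^2 - 77*s + 117)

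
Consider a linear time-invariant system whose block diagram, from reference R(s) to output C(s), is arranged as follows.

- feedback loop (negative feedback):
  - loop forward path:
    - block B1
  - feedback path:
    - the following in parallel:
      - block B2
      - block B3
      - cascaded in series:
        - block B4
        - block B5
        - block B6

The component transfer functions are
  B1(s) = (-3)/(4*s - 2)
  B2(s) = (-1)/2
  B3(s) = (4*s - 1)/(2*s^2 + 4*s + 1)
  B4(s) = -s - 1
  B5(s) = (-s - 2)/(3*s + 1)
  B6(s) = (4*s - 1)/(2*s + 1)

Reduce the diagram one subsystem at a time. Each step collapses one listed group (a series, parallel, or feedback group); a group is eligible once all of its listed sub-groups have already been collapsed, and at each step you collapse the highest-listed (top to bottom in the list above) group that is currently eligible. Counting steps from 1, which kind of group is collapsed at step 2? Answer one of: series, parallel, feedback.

The answer is parallel.

Reasoning:
Step 1. reduce the series chain B4, B5, B6
Step 2. combine B2, B3, (B4*B5*B6) in parallel
Step 3. feedback reduction of B1, (B2+B3+(B4*B5*B6))
The group at step 2 is a parallel group.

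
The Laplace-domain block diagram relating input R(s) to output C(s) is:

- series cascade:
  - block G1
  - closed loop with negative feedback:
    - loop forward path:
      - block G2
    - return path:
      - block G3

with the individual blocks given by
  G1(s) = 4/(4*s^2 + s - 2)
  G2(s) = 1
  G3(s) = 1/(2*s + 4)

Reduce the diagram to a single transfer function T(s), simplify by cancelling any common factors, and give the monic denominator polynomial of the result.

Step 1 - reduce the feedback loop with forward G2 and return G3; result (2*s + 4)/(2*s + 5)
Step 2 - combine G1, [G2/(1+G2*G3)] in series; result (8*s + 16)/(8*s^3 + 22*s^2 + s - 10)
That last expression is T(s), already simplified. Scaling its denominator by 1/8 (the reciprocal of the leading coefficient) yields the monic denominator.

Therefore the answer is s^3 + 11*s^2/4 + s/8 - 5/4.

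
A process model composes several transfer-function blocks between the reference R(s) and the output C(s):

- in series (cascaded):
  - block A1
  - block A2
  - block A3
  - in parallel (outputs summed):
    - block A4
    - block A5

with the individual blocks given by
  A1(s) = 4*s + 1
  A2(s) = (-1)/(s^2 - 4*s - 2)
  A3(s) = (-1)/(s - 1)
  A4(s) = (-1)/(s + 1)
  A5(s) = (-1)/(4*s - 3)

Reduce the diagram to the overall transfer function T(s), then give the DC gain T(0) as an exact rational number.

Step 1. parallel reduction of A4, A5: (2 - 5*s)/(4*s^2 + s - 3)
Step 2. cascade A1, A2, A3, (A4+A5): (-20*s^2 + 3*s + 2)/(4*s^5 - 19*s^4 + 25*s^2 - 4*s - 6)
DC gain: substitute s = 0 into T(s) from step 2: T(0) = 2/(-6) = -1/3.

Final answer: -1/3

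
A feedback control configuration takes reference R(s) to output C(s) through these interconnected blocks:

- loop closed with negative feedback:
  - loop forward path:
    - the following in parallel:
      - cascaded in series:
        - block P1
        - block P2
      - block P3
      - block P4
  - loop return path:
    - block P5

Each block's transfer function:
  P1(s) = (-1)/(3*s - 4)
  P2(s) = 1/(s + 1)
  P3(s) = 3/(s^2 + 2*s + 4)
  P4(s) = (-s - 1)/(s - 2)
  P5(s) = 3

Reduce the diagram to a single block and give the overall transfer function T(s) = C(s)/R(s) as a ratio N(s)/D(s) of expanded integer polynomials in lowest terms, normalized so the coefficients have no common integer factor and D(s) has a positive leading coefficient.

Answer: (3*s^5 + 8*s^4 + 3*s^3 + 15*s^2 - 22*s - 48)/(6*s^5 + 25*s^4 + 13*s^3 + 69*s^2 - 74*s - 176)

Working:
[1] reduce the series chain P1, P2 = (-1)/(3*s^2 - s - 4)
[2] sum the parallel branches (P1*P2), P3, P4 = (-3*s^5 - 8*s^4 - 3*s^3 - 15*s^2 + 22*s + 48)/(3*s^5 - s^4 - 4*s^3 - 24*s^2 + 8*s + 32)
[3] apply the feedback formula to ((P1*P2)+P3+P4), P5 - this is the overall T(s), already in the required normalized form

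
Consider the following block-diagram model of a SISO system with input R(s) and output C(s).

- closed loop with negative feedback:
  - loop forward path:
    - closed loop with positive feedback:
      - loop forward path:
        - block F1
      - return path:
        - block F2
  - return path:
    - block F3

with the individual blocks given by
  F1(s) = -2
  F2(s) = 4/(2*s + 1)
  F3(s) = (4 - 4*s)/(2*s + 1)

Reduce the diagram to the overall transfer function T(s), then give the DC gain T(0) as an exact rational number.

The answer is -2.

Reasoning:
(1) close the feedback loop around F1, F2 = (-4*s - 2)/(2*s + 9)
(2) reduce the feedback loop with forward [F1/(1-F1*F2)] and return F3 = (-4*s - 2)/(10*s + 1)
Step 2 gives the overall T(s). Then T(0) = -2/1 = -2.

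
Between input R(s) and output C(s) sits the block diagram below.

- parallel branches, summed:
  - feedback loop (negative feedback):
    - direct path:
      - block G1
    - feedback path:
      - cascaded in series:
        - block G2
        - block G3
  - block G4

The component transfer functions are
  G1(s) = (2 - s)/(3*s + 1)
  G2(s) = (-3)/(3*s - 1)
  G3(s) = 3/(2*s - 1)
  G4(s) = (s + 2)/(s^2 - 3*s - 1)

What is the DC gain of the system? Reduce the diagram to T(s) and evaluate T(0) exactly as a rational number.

Reducing step by step:

Step 1: reduce the series chain G2, G3; result (-9)/(6*s^2 - 5*s + 1)
Step 2: feedback reduction of G1, (G2*G3); result (-6*s^3 + 17*s^2 - 11*s + 2)/(18*s^3 - 9*s^2 + 7*s - 17)
Step 3: combine [G1/(1+G1*(G2*G3))], G4 in parallel; result (-6*s^5 + 53*s^4 - 29*s^3 + 7*s^2 + 2*s - 36)/(18*s^5 - 63*s^4 + 16*s^3 - 29*s^2 + 44*s + 17)
The step-3 result is T(s). Setting s = 0: T(0) = -36/17.

Answer: -36/17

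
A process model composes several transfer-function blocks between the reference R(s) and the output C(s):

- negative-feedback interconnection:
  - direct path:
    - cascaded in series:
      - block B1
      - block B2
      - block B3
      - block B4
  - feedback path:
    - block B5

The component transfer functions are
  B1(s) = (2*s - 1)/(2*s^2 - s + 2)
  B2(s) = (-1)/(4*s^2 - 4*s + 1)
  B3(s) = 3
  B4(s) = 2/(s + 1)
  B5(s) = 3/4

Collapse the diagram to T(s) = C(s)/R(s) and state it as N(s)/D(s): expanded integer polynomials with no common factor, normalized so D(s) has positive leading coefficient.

1. reduce the series chain B1, B2, B3, B4 gives (-6)/(4*s^4 + s^2 + 3*s - 2)
2. apply the feedback formula to (B1*B2*B3*B4), B5, which is the overall transfer function T(s) = C(s)/R(s) in lowest terms

Therefore the answer is (-12)/(8*s^4 + 2*s^2 + 6*s - 13).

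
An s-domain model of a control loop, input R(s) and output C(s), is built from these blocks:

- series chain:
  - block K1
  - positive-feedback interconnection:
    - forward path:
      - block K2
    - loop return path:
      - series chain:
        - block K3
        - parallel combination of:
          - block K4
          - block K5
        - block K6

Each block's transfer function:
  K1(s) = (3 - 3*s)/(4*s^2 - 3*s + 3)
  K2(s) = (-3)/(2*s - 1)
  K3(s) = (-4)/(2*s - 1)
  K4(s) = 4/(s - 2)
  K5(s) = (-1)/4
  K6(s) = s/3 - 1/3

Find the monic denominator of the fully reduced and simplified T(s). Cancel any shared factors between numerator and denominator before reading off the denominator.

The answer is s^5 - 7*s^4/2 + 5*s^3/16 + 61*s^2/16 - 39*s/8 + 3.

Reasoning:
Step 1: parallel reduction of K4, K5 -> (18 - s)/(4*s - 8)
Step 2: reduce the series chain K3, (K4+K5), K6 -> (s^2 - 19*s + 18)/(6*s^2 - 15*s + 6)
Step 3: reduce the feedback loop with forward K2 and return (K3*(K4+K5)*K6) -> (-6*s^2 + 15*s - 6)/(4*s^3 - 11*s^2 - 10*s + 16)
Step 4: combine K1, [K2/(1-K2*(K3*(K4+K5)*K6))] in series -> (18*s^3 - 63*s^2 + 63*s - 18)/(16*s^5 - 56*s^4 + 5*s^3 + 61*s^2 - 78*s + 48)
Step 4 gives the fully reduced T(s), with no common factor left to cancel. The denominator's leading coefficient is 16, so divide each of its coefficients by 16 to get the monic form.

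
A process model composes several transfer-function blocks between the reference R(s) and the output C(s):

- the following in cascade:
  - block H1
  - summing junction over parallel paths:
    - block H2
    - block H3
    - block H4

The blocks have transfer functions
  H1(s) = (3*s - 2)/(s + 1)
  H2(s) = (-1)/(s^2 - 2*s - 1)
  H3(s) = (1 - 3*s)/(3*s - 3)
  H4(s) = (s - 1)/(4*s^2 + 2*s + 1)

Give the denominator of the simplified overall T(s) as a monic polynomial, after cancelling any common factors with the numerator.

Step 1. combine H2, H3, H4 in parallel: (-12*s^5 + 25*s^4 - 9*s^3 + 23*s^2 + 2*s - 1)/(12*s^5 - 30*s^4 - 3*s^3 + 9*s^2 + 9*s + 3)
Step 2. multiply H1, (H2+H3+H4) (series): (-36*s^6 + 99*s^5 - 77*s^4 + 87*s^3 - 40*s^2 - 7*s + 2)/(12*s^6 - 18*s^5 - 33*s^4 + 6*s^3 + 18*s^2 + 12*s + 3)
The result of step 2 is T(s) in lowest terms. Its denominator has leading coefficient 12; dividing the denominator through by 12 makes it monic.

Hence the answer: s^6 - 3*s^5/2 - 11*s^4/4 + s^3/2 + 3*s^2/2 + s + 1/4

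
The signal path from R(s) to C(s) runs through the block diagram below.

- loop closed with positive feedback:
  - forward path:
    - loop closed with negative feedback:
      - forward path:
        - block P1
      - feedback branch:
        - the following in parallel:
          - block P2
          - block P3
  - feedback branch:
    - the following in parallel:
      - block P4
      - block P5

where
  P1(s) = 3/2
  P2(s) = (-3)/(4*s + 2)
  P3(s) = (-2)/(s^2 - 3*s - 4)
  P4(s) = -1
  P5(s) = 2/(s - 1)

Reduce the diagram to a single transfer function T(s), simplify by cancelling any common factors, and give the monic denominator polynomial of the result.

The answer is s^4 - 103*s^3/20 + 3*s^2/5 + 223*s/20 + 16/5.

Reasoning:
Step 1: sum the parallel branches P2, P3 -> (-3*s^2 + s + 8)/(4*s^3 - 10*s^2 - 22*s - 8)
Step 2: reduce the feedback loop with forward P1 and return (P2+P3) -> (12*s^3 - 30*s^2 - 66*s - 24)/(8*s^3 - 29*s^2 - 41*s + 8)
Step 3: parallel reduction of P4, P5 -> (3 - s)/(s - 1)
Step 4: reduce the feedback loop with forward [P1/(1+P1*(P2+P3))] and return (P4+P5) -> (12*s^4 - 42*s^3 - 36*s^2 + 42*s + 24)/(20*s^4 - 103*s^3 + 12*s^2 + 223*s + 64)
No further cancellation is possible in the step-4 result, so that is T(s). Its denominator becomes monic after dividing by the leading coefficient 20.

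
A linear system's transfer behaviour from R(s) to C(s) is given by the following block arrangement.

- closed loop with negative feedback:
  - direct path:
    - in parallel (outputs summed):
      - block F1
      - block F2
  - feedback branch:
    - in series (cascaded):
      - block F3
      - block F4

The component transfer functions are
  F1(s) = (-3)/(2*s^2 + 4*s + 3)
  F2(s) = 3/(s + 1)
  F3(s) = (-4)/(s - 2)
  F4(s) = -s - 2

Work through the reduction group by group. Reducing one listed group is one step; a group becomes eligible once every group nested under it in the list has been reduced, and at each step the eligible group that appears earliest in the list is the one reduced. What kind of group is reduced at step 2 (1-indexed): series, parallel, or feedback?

The answer is series.

Reasoning:
Step 1. combine F1, F2 in parallel
Step 2. reduce the series chain F3, F4
Step 3. apply the feedback formula to (F1+F2), (F3*F4)
So the answer for step 2 is series.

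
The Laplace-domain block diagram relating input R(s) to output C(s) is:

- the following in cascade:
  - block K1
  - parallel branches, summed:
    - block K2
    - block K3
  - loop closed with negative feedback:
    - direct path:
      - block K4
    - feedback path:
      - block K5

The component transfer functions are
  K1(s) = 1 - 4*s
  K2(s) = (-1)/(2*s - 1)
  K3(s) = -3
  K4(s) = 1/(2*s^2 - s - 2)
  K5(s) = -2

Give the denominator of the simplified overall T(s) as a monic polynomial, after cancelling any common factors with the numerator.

1. add K2, K3 (parallel), giving (2 - 6*s)/(2*s - 1)
2. apply the feedback formula to K4, K5, giving 1/(2*s^2 - s - 4)
3. series reduction of K1, (K2+K3), [K4/(1+K4*K5)], giving (24*s^2 - 14*s + 2)/(4*s^3 - 4*s^2 - 7*s + 4)
T(s) is the step-3 result (common factors already cancelled). Leading coefficient of the denominator: 4. Divide through by 4 for the monic polynomial.

Answer: s^3 - s^2 - 7*s/4 + 1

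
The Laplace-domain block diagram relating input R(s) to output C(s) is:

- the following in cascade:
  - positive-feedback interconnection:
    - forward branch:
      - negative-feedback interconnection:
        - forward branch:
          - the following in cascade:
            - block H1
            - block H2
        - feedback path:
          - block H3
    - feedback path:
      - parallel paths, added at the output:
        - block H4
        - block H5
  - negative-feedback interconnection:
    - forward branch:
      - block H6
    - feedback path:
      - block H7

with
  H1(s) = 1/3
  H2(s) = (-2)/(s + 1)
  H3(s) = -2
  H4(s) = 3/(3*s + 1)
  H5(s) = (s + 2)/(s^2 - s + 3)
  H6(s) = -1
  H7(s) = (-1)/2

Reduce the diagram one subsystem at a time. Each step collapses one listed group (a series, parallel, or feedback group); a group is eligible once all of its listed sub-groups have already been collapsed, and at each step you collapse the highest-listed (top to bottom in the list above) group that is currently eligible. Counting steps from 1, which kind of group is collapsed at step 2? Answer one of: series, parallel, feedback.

The answer is feedback.

Reasoning:
Step 1 - combine H1, H2 in series
Step 2 - apply the feedback formula to (H1*H2), H3
Step 3 - reduce the parallel group H4, H5
Step 4 - collapse the loop ([(H1*H2)/(1+(H1*H2)*H3)] forward, (H4+H5) return)
Step 5 - collapse the loop (H6 forward, H7 return)
Step 6 - multiply [[(H1*H2)/(1+(H1*H2)*H3)]/(1-[(H1*H2)/(1+(H1*H2)*H3)]*(H4+H5))], [H6/(1+H6*H7)] (series)
Step 2: feedback.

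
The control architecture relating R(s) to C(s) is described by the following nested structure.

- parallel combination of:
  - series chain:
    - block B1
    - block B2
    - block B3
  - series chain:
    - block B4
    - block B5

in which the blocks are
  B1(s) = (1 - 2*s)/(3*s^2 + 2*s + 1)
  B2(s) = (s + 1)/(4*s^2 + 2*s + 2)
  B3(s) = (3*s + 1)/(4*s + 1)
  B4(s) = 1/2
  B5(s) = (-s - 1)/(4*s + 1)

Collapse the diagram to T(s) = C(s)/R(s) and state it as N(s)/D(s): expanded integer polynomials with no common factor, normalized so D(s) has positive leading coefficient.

[1] cascade B1, B2, B3 = (-6*s^3 - 5*s^2 + 2*s + 1)/(48*s^5 + 68*s^4 + 70*s^3 + 38*s^2 + 14*s + 2)
[2] reduce the series chain B4, B5 = (-s - 1)/(8*s + 2)
[3] sum the parallel branches (B1*B2*B3), (B4*B5) - this is the overall T(s), already in the required normalized form

Final answer: (-6*s^5 - 13*s^4 - 20*s^3 - 15*s^2 - 2*s)/(48*s^5 + 68*s^4 + 70*s^3 + 38*s^2 + 14*s + 2)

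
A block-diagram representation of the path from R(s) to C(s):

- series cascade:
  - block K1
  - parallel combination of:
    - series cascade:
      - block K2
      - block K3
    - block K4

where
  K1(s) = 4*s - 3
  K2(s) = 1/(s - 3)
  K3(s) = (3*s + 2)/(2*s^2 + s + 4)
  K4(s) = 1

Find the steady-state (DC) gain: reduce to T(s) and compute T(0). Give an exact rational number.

The answer is -5/2.

Reasoning:
1. combine K2, K3 in series; result (3*s + 2)/(2*s^3 - 5*s^2 + s - 12)
2. parallel reduction of (K2*K3), K4; result (2*s^3 - 5*s^2 + 4*s - 10)/(2*s^3 - 5*s^2 + s - 12)
3. multiply K1, ((K2*K3)+K4) (series); result (8*s^4 - 26*s^3 + 31*s^2 - 52*s + 30)/(2*s^3 - 5*s^2 + s - 12)
That last expression is T(s); at s = 0 only the constant terms survive, so T(0) = 30/(-12) = -5/2.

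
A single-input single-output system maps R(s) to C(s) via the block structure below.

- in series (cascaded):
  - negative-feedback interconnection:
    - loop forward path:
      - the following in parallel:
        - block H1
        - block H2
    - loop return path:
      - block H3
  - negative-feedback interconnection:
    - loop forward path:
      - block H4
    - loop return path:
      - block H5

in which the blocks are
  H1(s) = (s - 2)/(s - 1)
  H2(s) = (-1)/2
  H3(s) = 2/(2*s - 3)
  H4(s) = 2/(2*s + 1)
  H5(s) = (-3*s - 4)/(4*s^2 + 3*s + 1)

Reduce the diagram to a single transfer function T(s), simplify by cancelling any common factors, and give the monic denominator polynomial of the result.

The answer is s^5 - 3*s^4/4 - 21*s^3/8 - 5*s^2/8 + 7*s/4.

Reasoning:
Step 1. reduce the parallel group H1, H2 -> (s - 3)/(2*s - 2)
Step 2. collapse the loop ((H1+H2) forward, H3 return) -> (2*s^2 - 9*s + 9)/(4*s^2 - 8*s)
Step 3. close the feedback loop around H4, H5 -> (8*s^2 + 6*s + 2)/(8*s^3 + 10*s^2 - s - 7)
Step 4. combine [(H1+H2)/(1+(H1+H2)*H3)], [H4/(1+H4*H5)] in series -> (8*s^4 - 30*s^3 + 11*s^2 + 18*s + 9)/(16*s^5 - 12*s^4 - 42*s^3 - 10*s^2 + 28*s)
T(s) is the step-4 result (common factors already cancelled). Leading coefficient of the denominator: 16. Divide through by 16 for the monic polynomial.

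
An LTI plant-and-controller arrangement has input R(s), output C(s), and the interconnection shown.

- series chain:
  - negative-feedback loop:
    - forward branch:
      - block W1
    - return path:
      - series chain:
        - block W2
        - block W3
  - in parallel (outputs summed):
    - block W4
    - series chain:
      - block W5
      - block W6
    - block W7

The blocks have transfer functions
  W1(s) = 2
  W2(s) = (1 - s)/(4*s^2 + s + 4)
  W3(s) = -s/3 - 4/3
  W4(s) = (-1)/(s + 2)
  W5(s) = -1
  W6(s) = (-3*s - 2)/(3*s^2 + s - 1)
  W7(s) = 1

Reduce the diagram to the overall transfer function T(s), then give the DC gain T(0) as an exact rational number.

[1] combine W2, W3 in series -> (s^2 + 3*s - 4)/(12*s^2 + 3*s + 12)
[2] reduce the feedback loop with forward W1 and return (W2*W3) -> (24*s^2 + 6*s + 24)/(14*s^2 + 9*s + 4)
[3] cascade W5, W6 -> (3*s + 2)/(3*s^2 + s - 1)
[4] sum the parallel branches W4, (W5*W6), W7 -> (3*s^3 + 7*s^2 + 8*s + 3)/(3*s^3 + 7*s^2 + s - 2)
[5] reduce the series chain [W1/(1+W1*(W2*W3))], (W4+(W5*W6)+W7) -> (72*s^5 + 186*s^4 + 306*s^3 + 288*s^2 + 210*s + 72)/(42*s^5 + 125*s^4 + 89*s^3 + 9*s^2 - 14*s - 8)
The step-5 result is T(s). Setting s = 0: T(0) = 72/(-8) = -9.

Hence the answer: -9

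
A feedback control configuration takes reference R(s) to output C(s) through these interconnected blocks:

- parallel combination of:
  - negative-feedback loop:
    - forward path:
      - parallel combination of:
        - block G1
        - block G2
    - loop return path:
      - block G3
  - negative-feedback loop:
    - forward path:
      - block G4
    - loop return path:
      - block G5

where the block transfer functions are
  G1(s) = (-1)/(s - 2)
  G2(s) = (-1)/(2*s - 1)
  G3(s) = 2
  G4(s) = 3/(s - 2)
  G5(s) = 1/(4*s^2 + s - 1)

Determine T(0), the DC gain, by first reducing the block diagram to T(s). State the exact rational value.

Reducing step by step:

Step 1. sum the parallel branches G1, G2: (3 - 3*s)/(2*s^2 - 5*s + 2)
Step 2. reduce the feedback loop with forward (G1+G2) and return G3: (3 - 3*s)/(2*s^2 - 11*s + 8)
Step 3. feedback reduction of G4, G5: (12*s^2 + 3*s - 3)/(4*s^3 - 7*s^2 - 3*s + 5)
Step 4. reduce the parallel group [(G1+G2)/(1+(G1+G2)*G3)], [G4/(1+G4*G5)]: (12*s^4 - 93*s^3 + 45*s^2 + 33*s - 9)/(8*s^5 - 58*s^4 + 103*s^3 - 13*s^2 - 79*s + 40)
That last expression is T(s); at s = 0 only the constant terms survive, so T(0) = -9/40.

Answer: -9/40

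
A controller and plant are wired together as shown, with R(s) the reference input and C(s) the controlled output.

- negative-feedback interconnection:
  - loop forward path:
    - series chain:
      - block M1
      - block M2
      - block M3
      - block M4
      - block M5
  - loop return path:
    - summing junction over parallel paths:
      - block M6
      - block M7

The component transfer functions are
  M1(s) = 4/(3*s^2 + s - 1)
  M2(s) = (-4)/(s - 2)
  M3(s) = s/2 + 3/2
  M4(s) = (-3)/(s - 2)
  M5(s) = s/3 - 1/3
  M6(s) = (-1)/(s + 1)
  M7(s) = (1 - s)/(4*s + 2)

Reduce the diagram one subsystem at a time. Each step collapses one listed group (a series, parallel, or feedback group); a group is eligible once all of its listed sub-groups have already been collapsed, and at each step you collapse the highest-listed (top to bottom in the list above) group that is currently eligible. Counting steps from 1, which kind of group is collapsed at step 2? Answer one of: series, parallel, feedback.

Step 1. series reduction of M1, M2, M3, M4, M5
Step 2. sum the parallel branches M6, M7
Step 3. feedback reduction of (M1*M2*M3*M4*M5), (M6+M7)
At step 2 the group reduced is parallel.

Therefore the answer is parallel.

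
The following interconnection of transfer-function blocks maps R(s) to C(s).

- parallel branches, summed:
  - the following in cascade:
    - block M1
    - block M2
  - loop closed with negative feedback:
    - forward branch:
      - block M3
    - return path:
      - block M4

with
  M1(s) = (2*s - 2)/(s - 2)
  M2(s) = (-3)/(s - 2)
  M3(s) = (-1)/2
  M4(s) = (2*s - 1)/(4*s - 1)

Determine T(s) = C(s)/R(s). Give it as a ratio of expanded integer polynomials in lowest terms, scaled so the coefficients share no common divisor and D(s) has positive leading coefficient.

(1) cascade M1, M2 -> (6 - 6*s)/(s^2 - 4*s + 4)
(2) collapse the loop (M3 forward, M4 return) -> (1 - 4*s)/(6*s - 1)
(3) reduce the parallel group (M1*M2), [M3/(1+M3*M4)], giving the overall T(s)

Answer: (-4*s^3 - 19*s^2 + 22*s - 2)/(6*s^3 - 25*s^2 + 28*s - 4)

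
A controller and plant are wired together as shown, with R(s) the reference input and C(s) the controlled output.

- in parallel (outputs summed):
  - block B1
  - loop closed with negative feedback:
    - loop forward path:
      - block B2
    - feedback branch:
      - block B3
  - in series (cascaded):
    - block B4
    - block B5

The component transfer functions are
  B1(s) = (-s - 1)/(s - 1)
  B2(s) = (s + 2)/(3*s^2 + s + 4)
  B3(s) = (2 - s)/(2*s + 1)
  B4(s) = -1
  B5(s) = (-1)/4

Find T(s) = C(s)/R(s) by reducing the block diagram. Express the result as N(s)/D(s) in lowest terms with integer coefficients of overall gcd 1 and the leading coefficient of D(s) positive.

The answer is (-18*s^4 - 34*s^3 - 35*s^2 - 81*s - 48)/(24*s^4 - 8*s^3 + 20*s^2 - 4*s - 32).

Reasoning:
Step 1: feedback reduction of B2, B3; result (2*s^2 + 5*s + 2)/(6*s^3 + 4*s^2 + 9*s + 8)
Step 2: cascade B4, B5; result 1/4
Step 3: add B1, [B2/(1+B2*B3)], (B4*B5) (parallel); the result is T(s) itself (integer coefficients, no common factor, positive leading denominator coefficient)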